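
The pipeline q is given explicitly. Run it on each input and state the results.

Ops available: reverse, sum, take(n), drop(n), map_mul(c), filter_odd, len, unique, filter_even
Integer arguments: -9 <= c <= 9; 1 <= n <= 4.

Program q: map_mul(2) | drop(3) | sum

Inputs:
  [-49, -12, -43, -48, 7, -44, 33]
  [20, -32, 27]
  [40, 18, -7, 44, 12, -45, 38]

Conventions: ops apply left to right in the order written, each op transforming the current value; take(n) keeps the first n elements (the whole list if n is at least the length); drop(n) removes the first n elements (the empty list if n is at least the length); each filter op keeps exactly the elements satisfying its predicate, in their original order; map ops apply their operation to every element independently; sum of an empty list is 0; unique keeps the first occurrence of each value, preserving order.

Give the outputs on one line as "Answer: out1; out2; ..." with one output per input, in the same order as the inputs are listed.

-104; 0; 98

Execution, op by op:
  [-49, -12, -43, -48, 7, -44, 33] -> [-98, -24, -86, -96, 14, -88, 66] -> [-96, 14, -88, 66] -> -104
  [20, -32, 27] -> [40, -64, 54] -> [] -> 0
  [40, 18, -7, 44, 12, -45, 38] -> [80, 36, -14, 88, 24, -90, 76] -> [88, 24, -90, 76] -> 98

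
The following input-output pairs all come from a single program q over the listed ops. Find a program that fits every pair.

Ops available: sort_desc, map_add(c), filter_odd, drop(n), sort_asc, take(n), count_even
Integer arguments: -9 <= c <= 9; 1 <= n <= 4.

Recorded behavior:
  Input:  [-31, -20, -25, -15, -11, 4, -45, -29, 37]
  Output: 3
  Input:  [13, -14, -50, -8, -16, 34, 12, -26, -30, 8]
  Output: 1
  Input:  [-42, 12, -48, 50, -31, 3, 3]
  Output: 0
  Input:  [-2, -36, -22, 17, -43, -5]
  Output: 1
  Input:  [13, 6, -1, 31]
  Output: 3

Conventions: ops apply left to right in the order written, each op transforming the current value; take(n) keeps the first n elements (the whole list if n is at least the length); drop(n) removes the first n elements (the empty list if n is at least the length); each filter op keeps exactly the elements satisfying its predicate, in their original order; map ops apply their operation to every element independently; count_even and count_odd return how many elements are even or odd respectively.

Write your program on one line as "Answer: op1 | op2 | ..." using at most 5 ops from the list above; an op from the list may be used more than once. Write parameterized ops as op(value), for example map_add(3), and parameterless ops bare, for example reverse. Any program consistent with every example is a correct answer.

map_add(3) | take(4) | sort_desc | count_even

Check, running the answer program on each example:
  [-31, -20, -25, -15, -11, 4, -45, -29, 37] -> [-28, -17, -22, -12, -8, 7, -42, -26, 40] -> [-28, -17, -22, -12] -> [-12, -17, -22, -28] -> 3
  [13, -14, -50, -8, -16, 34, 12, -26, -30, 8] -> [16, -11, -47, -5, -13, 37, 15, -23, -27, 11] -> [16, -11, -47, -5] -> [16, -5, -11, -47] -> 1
  [-42, 12, -48, 50, -31, 3, 3] -> [-39, 15, -45, 53, -28, 6, 6] -> [-39, 15, -45, 53] -> [53, 15, -39, -45] -> 0
  [-2, -36, -22, 17, -43, -5] -> [1, -33, -19, 20, -40, -2] -> [1, -33, -19, 20] -> [20, 1, -19, -33] -> 1
  [13, 6, -1, 31] -> [16, 9, 2, 34] -> [16, 9, 2, 34] -> [34, 16, 9, 2] -> 3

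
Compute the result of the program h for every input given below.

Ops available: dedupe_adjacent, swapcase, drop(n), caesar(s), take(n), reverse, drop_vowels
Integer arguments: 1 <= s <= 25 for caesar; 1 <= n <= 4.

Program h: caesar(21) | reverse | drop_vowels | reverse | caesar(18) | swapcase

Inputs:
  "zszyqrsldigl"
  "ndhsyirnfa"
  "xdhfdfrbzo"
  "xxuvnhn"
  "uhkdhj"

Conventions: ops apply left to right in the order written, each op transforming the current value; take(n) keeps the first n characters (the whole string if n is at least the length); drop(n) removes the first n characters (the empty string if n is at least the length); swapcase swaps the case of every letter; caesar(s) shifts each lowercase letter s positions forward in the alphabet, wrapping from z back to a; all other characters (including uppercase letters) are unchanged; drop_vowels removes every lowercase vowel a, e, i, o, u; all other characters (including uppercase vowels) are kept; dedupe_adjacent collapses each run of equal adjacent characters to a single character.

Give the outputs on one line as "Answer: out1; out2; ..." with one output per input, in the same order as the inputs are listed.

Execution, op by op:
  "zszyqrsldigl" -> "unutlmngydbg" -> "gbdygnmltunu" -> "gbdygnmltn" -> "ntlmngydbg" -> "fldefyqvty" -> "FLDEFYQVTY"
  "ndhsyirnfa" -> "iycntdmiav" -> "vaimdtncyi" -> "vmdtncy" -> "ycntdmv" -> "quflven" -> "QUFLVEN"
  "xdhfdfrbzo" -> "sycayamwuj" -> "juwmayacys" -> "jwmycys" -> "sycymwj" -> "kquqeob" -> "KQUQEOB"
  "xxuvnhn" -> "sspqici" -> "iciqpss" -> "cqpss" -> "sspqc" -> "kkhiu" -> "KKHIU"
  "uhkdhj" -> "pcfyce" -> "ecyfcp" -> "cyfcp" -> "pcfyc" -> "huxqu" -> "HUXQU"

"FLDEFYQVTY"; "QUFLVEN"; "KQUQEOB"; "KKHIU"; "HUXQU"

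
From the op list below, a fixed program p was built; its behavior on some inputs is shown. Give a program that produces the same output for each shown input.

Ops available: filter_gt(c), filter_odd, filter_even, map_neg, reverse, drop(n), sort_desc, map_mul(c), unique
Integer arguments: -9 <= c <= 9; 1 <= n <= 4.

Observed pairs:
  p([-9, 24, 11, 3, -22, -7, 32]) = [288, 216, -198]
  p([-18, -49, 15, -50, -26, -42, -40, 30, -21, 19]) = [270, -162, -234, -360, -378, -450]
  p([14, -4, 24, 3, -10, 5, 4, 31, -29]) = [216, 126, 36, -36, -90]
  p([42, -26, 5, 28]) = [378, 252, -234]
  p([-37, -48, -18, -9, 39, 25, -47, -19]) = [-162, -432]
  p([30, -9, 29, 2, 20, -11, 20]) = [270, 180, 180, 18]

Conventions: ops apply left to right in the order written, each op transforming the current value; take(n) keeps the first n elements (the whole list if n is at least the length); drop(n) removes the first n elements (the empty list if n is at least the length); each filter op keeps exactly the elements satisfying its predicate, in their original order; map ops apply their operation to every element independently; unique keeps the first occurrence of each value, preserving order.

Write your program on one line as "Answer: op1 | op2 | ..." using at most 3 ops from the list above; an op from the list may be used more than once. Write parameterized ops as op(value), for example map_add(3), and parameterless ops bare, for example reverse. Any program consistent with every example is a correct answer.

sort_desc | map_mul(9) | filter_even

Check, running the answer program on each example:
  [-9, 24, 11, 3, -22, -7, 32] -> [32, 24, 11, 3, -7, -9, -22] -> [288, 216, 99, 27, -63, -81, -198] -> [288, 216, -198]
  [-18, -49, 15, -50, -26, -42, -40, 30, -21, 19] -> [30, 19, 15, -18, -21, -26, -40, -42, -49, -50] -> [270, 171, 135, -162, -189, -234, -360, -378, -441, -450] -> [270, -162, -234, -360, -378, -450]
  [14, -4, 24, 3, -10, 5, 4, 31, -29] -> [31, 24, 14, 5, 4, 3, -4, -10, -29] -> [279, 216, 126, 45, 36, 27, -36, -90, -261] -> [216, 126, 36, -36, -90]
  [42, -26, 5, 28] -> [42, 28, 5, -26] -> [378, 252, 45, -234] -> [378, 252, -234]
  [-37, -48, -18, -9, 39, 25, -47, -19] -> [39, 25, -9, -18, -19, -37, -47, -48] -> [351, 225, -81, -162, -171, -333, -423, -432] -> [-162, -432]
  [30, -9, 29, 2, 20, -11, 20] -> [30, 29, 20, 20, 2, -9, -11] -> [270, 261, 180, 180, 18, -81, -99] -> [270, 180, 180, 18]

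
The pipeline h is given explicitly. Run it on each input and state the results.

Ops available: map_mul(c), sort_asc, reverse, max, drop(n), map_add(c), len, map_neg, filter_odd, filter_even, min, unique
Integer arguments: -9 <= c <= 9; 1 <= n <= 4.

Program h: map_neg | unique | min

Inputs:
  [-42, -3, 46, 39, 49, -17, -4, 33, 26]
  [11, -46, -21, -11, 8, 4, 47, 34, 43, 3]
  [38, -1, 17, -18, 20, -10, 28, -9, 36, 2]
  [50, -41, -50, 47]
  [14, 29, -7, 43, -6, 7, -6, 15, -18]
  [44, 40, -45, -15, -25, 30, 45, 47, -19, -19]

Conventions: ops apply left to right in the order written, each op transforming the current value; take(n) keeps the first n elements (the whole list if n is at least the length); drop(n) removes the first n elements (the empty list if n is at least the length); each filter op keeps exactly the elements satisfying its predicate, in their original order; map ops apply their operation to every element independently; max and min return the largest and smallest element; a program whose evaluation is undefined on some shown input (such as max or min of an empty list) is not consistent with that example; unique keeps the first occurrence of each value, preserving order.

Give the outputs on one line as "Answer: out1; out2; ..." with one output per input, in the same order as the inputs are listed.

Execution, op by op:
  [-42, -3, 46, 39, 49, -17, -4, 33, 26] -> [42, 3, -46, -39, -49, 17, 4, -33, -26] -> [42, 3, -46, -39, -49, 17, 4, -33, -26] -> -49
  [11, -46, -21, -11, 8, 4, 47, 34, 43, 3] -> [-11, 46, 21, 11, -8, -4, -47, -34, -43, -3] -> [-11, 46, 21, 11, -8, -4, -47, -34, -43, -3] -> -47
  [38, -1, 17, -18, 20, -10, 28, -9, 36, 2] -> [-38, 1, -17, 18, -20, 10, -28, 9, -36, -2] -> [-38, 1, -17, 18, -20, 10, -28, 9, -36, -2] -> -38
  [50, -41, -50, 47] -> [-50, 41, 50, -47] -> [-50, 41, 50, -47] -> -50
  [14, 29, -7, 43, -6, 7, -6, 15, -18] -> [-14, -29, 7, -43, 6, -7, 6, -15, 18] -> [-14, -29, 7, -43, 6, -7, -15, 18] -> -43
  [44, 40, -45, -15, -25, 30, 45, 47, -19, -19] -> [-44, -40, 45, 15, 25, -30, -45, -47, 19, 19] -> [-44, -40, 45, 15, 25, -30, -45, -47, 19] -> -47

-49; -47; -38; -50; -43; -47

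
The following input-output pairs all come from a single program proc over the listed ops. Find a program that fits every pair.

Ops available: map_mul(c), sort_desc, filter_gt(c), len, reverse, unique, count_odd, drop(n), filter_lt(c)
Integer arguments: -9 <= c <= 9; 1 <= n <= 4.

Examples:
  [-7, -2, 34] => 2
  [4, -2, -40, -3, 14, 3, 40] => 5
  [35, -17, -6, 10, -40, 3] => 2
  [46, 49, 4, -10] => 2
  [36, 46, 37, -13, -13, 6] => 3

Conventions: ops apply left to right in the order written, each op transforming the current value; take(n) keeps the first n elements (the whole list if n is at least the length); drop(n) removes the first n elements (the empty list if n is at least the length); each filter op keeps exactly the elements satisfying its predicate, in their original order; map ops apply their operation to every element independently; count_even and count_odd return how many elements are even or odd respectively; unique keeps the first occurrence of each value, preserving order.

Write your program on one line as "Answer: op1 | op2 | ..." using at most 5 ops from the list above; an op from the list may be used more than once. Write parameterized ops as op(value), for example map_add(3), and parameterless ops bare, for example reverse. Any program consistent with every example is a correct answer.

drop(1) | unique | filter_gt(-5) | len

Check, running the answer program on each example:
  [-7, -2, 34] -> [-2, 34] -> [-2, 34] -> [-2, 34] -> 2
  [4, -2, -40, -3, 14, 3, 40] -> [-2, -40, -3, 14, 3, 40] -> [-2, -40, -3, 14, 3, 40] -> [-2, -3, 14, 3, 40] -> 5
  [35, -17, -6, 10, -40, 3] -> [-17, -6, 10, -40, 3] -> [-17, -6, 10, -40, 3] -> [10, 3] -> 2
  [46, 49, 4, -10] -> [49, 4, -10] -> [49, 4, -10] -> [49, 4] -> 2
  [36, 46, 37, -13, -13, 6] -> [46, 37, -13, -13, 6] -> [46, 37, -13, 6] -> [46, 37, 6] -> 3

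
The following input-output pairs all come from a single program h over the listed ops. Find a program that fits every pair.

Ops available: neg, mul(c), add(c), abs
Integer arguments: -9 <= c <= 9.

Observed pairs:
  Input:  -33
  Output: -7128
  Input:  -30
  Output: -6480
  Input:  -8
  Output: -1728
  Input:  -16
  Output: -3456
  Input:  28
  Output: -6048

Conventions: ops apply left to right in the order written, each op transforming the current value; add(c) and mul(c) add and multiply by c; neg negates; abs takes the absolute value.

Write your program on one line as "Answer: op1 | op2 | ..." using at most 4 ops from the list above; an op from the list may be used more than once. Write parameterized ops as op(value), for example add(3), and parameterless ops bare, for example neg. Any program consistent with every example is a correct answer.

abs | mul(-6) | mul(-4) | mul(-9)

Check, running the answer program on each example:
  -33 -> 33 -> -198 -> 792 -> -7128
  -30 -> 30 -> -180 -> 720 -> -6480
  -8 -> 8 -> -48 -> 192 -> -1728
  -16 -> 16 -> -96 -> 384 -> -3456
  28 -> 28 -> -168 -> 672 -> -6048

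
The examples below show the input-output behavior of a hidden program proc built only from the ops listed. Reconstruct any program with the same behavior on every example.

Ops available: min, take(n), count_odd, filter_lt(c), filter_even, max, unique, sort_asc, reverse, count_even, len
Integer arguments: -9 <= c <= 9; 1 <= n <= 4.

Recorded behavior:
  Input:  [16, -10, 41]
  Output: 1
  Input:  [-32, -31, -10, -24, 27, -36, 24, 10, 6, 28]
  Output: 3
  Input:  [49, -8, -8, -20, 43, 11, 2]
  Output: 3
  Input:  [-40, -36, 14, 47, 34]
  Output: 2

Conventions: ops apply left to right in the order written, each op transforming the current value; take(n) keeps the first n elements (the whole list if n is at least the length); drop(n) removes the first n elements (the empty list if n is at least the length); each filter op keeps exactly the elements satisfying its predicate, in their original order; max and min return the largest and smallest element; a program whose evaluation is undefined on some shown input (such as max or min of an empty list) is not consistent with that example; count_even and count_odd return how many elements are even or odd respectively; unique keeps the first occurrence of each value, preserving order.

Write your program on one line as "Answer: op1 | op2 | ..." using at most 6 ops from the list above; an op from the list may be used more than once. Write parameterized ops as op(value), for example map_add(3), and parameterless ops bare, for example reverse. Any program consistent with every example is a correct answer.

reverse | sort_asc | take(3) | filter_lt(2) | len

Check, running the answer program on each example:
  [16, -10, 41] -> [41, -10, 16] -> [-10, 16, 41] -> [-10, 16, 41] -> [-10] -> 1
  [-32, -31, -10, -24, 27, -36, 24, 10, 6, 28] -> [28, 6, 10, 24, -36, 27, -24, -10, -31, -32] -> [-36, -32, -31, -24, -10, 6, 10, 24, 27, 28] -> [-36, -32, -31] -> [-36, -32, -31] -> 3
  [49, -8, -8, -20, 43, 11, 2] -> [2, 11, 43, -20, -8, -8, 49] -> [-20, -8, -8, 2, 11, 43, 49] -> [-20, -8, -8] -> [-20, -8, -8] -> 3
  [-40, -36, 14, 47, 34] -> [34, 47, 14, -36, -40] -> [-40, -36, 14, 34, 47] -> [-40, -36, 14] -> [-40, -36] -> 2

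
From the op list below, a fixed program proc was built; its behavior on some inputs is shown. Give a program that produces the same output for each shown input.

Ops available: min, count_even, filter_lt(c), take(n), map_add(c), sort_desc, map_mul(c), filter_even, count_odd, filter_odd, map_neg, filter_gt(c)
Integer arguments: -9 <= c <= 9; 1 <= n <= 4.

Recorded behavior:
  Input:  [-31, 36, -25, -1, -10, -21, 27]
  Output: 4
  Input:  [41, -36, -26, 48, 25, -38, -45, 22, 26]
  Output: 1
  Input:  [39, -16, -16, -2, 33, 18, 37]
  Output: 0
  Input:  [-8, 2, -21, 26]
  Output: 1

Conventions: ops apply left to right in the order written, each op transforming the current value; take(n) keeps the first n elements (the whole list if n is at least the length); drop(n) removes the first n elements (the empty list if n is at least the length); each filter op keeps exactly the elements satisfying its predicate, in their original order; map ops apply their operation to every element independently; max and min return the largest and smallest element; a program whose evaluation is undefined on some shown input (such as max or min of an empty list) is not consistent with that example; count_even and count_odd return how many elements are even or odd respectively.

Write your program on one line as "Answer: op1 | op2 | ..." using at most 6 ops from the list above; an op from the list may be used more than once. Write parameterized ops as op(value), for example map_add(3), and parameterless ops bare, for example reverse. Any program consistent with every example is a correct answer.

map_add(-4) | filter_odd | filter_lt(-1) | sort_desc | count_odd

Check, running the answer program on each example:
  [-31, 36, -25, -1, -10, -21, 27] -> [-35, 32, -29, -5, -14, -25, 23] -> [-35, -29, -5, -25, 23] -> [-35, -29, -5, -25] -> [-5, -25, -29, -35] -> 4
  [41, -36, -26, 48, 25, -38, -45, 22, 26] -> [37, -40, -30, 44, 21, -42, -49, 18, 22] -> [37, 21, -49] -> [-49] -> [-49] -> 1
  [39, -16, -16, -2, 33, 18, 37] -> [35, -20, -20, -6, 29, 14, 33] -> [35, 29, 33] -> [] -> [] -> 0
  [-8, 2, -21, 26] -> [-12, -2, -25, 22] -> [-25] -> [-25] -> [-25] -> 1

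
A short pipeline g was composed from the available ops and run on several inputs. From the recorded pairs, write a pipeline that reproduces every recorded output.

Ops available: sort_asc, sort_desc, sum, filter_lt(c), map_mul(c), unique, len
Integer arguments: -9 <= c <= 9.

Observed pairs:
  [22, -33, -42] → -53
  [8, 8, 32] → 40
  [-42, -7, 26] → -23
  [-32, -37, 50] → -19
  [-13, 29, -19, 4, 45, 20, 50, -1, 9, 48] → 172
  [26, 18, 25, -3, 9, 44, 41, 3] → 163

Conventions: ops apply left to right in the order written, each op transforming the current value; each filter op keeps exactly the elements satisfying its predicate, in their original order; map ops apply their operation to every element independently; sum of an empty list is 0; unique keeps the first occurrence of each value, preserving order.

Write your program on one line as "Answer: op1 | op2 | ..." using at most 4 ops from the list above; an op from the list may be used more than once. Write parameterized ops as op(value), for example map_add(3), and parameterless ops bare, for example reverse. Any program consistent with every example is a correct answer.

unique | sort_desc | sum

Check, running the answer program on each example:
  [22, -33, -42] -> [22, -33, -42] -> [22, -33, -42] -> -53
  [8, 8, 32] -> [8, 32] -> [32, 8] -> 40
  [-42, -7, 26] -> [-42, -7, 26] -> [26, -7, -42] -> -23
  [-32, -37, 50] -> [-32, -37, 50] -> [50, -32, -37] -> -19
  [-13, 29, -19, 4, 45, 20, 50, -1, 9, 48] -> [-13, 29, -19, 4, 45, 20, 50, -1, 9, 48] -> [50, 48, 45, 29, 20, 9, 4, -1, -13, -19] -> 172
  [26, 18, 25, -3, 9, 44, 41, 3] -> [26, 18, 25, -3, 9, 44, 41, 3] -> [44, 41, 26, 25, 18, 9, 3, -3] -> 163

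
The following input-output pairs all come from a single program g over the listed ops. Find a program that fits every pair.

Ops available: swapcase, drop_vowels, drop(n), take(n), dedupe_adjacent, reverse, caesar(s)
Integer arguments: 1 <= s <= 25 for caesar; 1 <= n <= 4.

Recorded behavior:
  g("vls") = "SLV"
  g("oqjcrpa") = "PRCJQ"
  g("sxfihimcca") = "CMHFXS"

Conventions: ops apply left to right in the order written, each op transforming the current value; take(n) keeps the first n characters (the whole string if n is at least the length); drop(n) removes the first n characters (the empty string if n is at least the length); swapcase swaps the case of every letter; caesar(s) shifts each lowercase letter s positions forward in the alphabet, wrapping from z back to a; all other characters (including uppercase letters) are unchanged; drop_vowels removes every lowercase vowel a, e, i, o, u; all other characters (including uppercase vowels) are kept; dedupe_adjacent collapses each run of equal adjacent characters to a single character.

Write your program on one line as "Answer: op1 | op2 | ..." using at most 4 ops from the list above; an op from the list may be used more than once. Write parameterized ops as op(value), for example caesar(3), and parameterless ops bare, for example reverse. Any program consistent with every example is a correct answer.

reverse | drop_vowels | swapcase | dedupe_adjacent

Check, running the answer program on each example:
  "vls" -> "slv" -> "slv" -> "SLV" -> "SLV"
  "oqjcrpa" -> "aprcjqo" -> "prcjq" -> "PRCJQ" -> "PRCJQ"
  "sxfihimcca" -> "accmihifxs" -> "ccmhfxs" -> "CCMHFXS" -> "CMHFXS"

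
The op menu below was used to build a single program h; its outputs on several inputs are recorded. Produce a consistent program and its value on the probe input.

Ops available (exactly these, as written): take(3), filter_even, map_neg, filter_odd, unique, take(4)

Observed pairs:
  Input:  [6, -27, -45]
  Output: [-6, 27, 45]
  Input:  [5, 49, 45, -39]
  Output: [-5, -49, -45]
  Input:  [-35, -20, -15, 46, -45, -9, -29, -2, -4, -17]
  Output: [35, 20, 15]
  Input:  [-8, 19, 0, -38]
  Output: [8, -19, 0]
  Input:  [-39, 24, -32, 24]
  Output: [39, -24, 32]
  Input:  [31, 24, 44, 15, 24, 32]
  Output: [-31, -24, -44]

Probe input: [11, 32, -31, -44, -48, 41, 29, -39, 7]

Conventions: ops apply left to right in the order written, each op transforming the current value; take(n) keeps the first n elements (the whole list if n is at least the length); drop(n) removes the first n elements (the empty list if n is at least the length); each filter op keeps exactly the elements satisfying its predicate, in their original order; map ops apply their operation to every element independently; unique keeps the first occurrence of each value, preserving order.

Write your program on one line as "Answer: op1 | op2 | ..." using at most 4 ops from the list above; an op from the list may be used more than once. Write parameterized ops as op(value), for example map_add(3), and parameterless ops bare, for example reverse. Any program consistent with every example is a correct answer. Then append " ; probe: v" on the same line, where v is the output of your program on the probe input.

take(4) | map_neg | take(3) ; probe: [-11, -32, 31]

Check, running the answer program on each example:
  [6, -27, -45] -> [6, -27, -45] -> [-6, 27, 45] -> [-6, 27, 45]
  [5, 49, 45, -39] -> [5, 49, 45, -39] -> [-5, -49, -45, 39] -> [-5, -49, -45]
  [-35, -20, -15, 46, -45, -9, -29, -2, -4, -17] -> [-35, -20, -15, 46] -> [35, 20, 15, -46] -> [35, 20, 15]
  [-8, 19, 0, -38] -> [-8, 19, 0, -38] -> [8, -19, 0, 38] -> [8, -19, 0]
  [-39, 24, -32, 24] -> [-39, 24, -32, 24] -> [39, -24, 32, -24] -> [39, -24, 32]
  [31, 24, 44, 15, 24, 32] -> [31, 24, 44, 15] -> [-31, -24, -44, -15] -> [-31, -24, -44]
  probe: [11, 32, -31, -44, -48, 41, 29, -39, 7] -> [11, 32, -31, -44] -> [-11, -32, 31, 44] -> [-11, -32, 31]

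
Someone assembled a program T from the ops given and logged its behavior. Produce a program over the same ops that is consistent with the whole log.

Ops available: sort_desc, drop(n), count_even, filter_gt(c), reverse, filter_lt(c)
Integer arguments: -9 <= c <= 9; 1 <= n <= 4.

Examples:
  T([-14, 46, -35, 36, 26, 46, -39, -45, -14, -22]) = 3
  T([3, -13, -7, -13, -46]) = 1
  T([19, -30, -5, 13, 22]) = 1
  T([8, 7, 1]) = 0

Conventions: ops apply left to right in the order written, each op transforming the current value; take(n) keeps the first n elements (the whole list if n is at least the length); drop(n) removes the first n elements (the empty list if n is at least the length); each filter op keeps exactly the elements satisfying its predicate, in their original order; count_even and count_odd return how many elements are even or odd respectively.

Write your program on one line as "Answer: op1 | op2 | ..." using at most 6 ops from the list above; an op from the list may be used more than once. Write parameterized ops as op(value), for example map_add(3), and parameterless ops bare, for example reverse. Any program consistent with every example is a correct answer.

filter_lt(5) | reverse | sort_desc | filter_lt(3) | count_even

Check, running the answer program on each example:
  [-14, 46, -35, 36, 26, 46, -39, -45, -14, -22] -> [-14, -35, -39, -45, -14, -22] -> [-22, -14, -45, -39, -35, -14] -> [-14, -14, -22, -35, -39, -45] -> [-14, -14, -22, -35, -39, -45] -> 3
  [3, -13, -7, -13, -46] -> [3, -13, -7, -13, -46] -> [-46, -13, -7, -13, 3] -> [3, -7, -13, -13, -46] -> [-7, -13, -13, -46] -> 1
  [19, -30, -5, 13, 22] -> [-30, -5] -> [-5, -30] -> [-5, -30] -> [-5, -30] -> 1
  [8, 7, 1] -> [1] -> [1] -> [1] -> [1] -> 0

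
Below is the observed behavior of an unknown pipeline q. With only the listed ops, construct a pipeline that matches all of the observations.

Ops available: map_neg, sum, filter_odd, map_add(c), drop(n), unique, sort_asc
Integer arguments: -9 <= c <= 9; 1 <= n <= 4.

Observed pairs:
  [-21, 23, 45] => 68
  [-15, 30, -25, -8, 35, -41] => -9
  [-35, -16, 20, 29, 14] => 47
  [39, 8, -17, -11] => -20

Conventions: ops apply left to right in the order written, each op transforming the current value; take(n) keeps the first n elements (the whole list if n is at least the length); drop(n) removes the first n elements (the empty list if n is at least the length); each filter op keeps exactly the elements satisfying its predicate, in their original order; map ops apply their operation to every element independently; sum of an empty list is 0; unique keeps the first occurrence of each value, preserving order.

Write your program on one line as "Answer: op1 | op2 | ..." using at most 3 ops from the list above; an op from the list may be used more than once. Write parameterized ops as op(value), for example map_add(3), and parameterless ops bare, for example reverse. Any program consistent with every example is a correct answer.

drop(1) | sum

Check, running the answer program on each example:
  [-21, 23, 45] -> [23, 45] -> 68
  [-15, 30, -25, -8, 35, -41] -> [30, -25, -8, 35, -41] -> -9
  [-35, -16, 20, 29, 14] -> [-16, 20, 29, 14] -> 47
  [39, 8, -17, -11] -> [8, -17, -11] -> -20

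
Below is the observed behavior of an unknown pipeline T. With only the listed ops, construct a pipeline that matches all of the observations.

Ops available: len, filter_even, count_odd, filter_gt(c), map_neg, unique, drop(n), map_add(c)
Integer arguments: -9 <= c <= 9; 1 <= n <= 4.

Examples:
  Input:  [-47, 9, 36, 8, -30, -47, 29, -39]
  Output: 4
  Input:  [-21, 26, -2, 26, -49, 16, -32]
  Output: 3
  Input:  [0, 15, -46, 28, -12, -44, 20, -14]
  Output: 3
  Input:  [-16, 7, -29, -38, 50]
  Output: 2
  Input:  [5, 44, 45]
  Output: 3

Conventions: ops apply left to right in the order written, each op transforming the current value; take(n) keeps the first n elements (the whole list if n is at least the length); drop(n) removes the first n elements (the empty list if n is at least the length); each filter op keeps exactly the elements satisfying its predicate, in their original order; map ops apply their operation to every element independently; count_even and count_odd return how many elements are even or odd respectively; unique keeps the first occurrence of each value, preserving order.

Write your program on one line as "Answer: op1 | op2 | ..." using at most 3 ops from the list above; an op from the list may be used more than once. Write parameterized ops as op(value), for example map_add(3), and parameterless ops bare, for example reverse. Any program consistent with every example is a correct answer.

filter_gt(-6) | filter_gt(1) | len

Check, running the answer program on each example:
  [-47, 9, 36, 8, -30, -47, 29, -39] -> [9, 36, 8, 29] -> [9, 36, 8, 29] -> 4
  [-21, 26, -2, 26, -49, 16, -32] -> [26, -2, 26, 16] -> [26, 26, 16] -> 3
  [0, 15, -46, 28, -12, -44, 20, -14] -> [0, 15, 28, 20] -> [15, 28, 20] -> 3
  [-16, 7, -29, -38, 50] -> [7, 50] -> [7, 50] -> 2
  [5, 44, 45] -> [5, 44, 45] -> [5, 44, 45] -> 3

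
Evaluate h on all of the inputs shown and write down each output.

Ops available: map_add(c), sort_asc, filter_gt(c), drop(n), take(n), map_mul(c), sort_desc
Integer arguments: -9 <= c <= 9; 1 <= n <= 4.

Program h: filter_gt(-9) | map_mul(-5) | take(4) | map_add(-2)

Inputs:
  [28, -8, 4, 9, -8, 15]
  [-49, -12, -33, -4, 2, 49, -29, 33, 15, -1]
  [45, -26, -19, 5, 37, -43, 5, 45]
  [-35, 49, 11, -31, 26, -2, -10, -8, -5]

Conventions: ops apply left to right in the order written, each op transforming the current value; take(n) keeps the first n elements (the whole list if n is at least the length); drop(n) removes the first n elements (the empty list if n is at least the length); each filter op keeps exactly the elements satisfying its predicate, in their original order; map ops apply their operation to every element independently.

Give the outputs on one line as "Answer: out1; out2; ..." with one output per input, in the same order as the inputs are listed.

Execution, op by op:
  [28, -8, 4, 9, -8, 15] -> [28, -8, 4, 9, -8, 15] -> [-140, 40, -20, -45, 40, -75] -> [-140, 40, -20, -45] -> [-142, 38, -22, -47]
  [-49, -12, -33, -4, 2, 49, -29, 33, 15, -1] -> [-4, 2, 49, 33, 15, -1] -> [20, -10, -245, -165, -75, 5] -> [20, -10, -245, -165] -> [18, -12, -247, -167]
  [45, -26, -19, 5, 37, -43, 5, 45] -> [45, 5, 37, 5, 45] -> [-225, -25, -185, -25, -225] -> [-225, -25, -185, -25] -> [-227, -27, -187, -27]
  [-35, 49, 11, -31, 26, -2, -10, -8, -5] -> [49, 11, 26, -2, -8, -5] -> [-245, -55, -130, 10, 40, 25] -> [-245, -55, -130, 10] -> [-247, -57, -132, 8]

[-142, 38, -22, -47]; [18, -12, -247, -167]; [-227, -27, -187, -27]; [-247, -57, -132, 8]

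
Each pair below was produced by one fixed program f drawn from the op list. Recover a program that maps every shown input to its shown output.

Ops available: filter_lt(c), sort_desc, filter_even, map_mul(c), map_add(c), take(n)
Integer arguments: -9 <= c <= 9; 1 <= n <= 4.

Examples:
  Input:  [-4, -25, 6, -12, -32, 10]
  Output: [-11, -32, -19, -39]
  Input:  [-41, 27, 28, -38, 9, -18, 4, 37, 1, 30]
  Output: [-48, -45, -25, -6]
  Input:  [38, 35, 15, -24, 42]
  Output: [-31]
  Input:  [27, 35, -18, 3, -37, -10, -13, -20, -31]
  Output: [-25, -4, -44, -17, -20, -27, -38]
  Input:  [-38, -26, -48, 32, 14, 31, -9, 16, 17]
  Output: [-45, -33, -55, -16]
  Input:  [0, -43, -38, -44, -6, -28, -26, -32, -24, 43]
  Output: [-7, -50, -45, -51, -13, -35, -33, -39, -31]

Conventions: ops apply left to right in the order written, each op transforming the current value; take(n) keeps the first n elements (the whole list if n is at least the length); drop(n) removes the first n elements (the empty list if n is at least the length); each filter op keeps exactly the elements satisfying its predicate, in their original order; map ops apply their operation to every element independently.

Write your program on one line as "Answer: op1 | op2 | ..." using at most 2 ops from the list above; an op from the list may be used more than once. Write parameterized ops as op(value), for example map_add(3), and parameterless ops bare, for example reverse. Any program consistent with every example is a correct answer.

map_add(-7) | filter_lt(-3)

Check, running the answer program on each example:
  [-4, -25, 6, -12, -32, 10] -> [-11, -32, -1, -19, -39, 3] -> [-11, -32, -19, -39]
  [-41, 27, 28, -38, 9, -18, 4, 37, 1, 30] -> [-48, 20, 21, -45, 2, -25, -3, 30, -6, 23] -> [-48, -45, -25, -6]
  [38, 35, 15, -24, 42] -> [31, 28, 8, -31, 35] -> [-31]
  [27, 35, -18, 3, -37, -10, -13, -20, -31] -> [20, 28, -25, -4, -44, -17, -20, -27, -38] -> [-25, -4, -44, -17, -20, -27, -38]
  [-38, -26, -48, 32, 14, 31, -9, 16, 17] -> [-45, -33, -55, 25, 7, 24, -16, 9, 10] -> [-45, -33, -55, -16]
  [0, -43, -38, -44, -6, -28, -26, -32, -24, 43] -> [-7, -50, -45, -51, -13, -35, -33, -39, -31, 36] -> [-7, -50, -45, -51, -13, -35, -33, -39, -31]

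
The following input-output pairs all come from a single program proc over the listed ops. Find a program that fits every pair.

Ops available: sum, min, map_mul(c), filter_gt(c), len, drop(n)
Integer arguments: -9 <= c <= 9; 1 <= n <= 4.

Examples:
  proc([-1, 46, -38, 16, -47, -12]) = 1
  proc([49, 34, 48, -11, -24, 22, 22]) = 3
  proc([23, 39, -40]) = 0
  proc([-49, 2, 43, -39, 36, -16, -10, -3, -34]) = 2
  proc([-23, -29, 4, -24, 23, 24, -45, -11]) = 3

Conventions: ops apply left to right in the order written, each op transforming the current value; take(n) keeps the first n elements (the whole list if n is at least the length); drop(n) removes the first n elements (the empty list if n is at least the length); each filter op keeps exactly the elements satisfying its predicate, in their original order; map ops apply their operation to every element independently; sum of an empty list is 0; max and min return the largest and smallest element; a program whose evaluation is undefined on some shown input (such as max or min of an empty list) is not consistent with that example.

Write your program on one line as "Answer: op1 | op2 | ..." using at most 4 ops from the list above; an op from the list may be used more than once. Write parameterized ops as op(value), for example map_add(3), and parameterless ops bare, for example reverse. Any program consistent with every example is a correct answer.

map_mul(4) | drop(2) | filter_gt(3) | len

Check, running the answer program on each example:
  [-1, 46, -38, 16, -47, -12] -> [-4, 184, -152, 64, -188, -48] -> [-152, 64, -188, -48] -> [64] -> 1
  [49, 34, 48, -11, -24, 22, 22] -> [196, 136, 192, -44, -96, 88, 88] -> [192, -44, -96, 88, 88] -> [192, 88, 88] -> 3
  [23, 39, -40] -> [92, 156, -160] -> [-160] -> [] -> 0
  [-49, 2, 43, -39, 36, -16, -10, -3, -34] -> [-196, 8, 172, -156, 144, -64, -40, -12, -136] -> [172, -156, 144, -64, -40, -12, -136] -> [172, 144] -> 2
  [-23, -29, 4, -24, 23, 24, -45, -11] -> [-92, -116, 16, -96, 92, 96, -180, -44] -> [16, -96, 92, 96, -180, -44] -> [16, 92, 96] -> 3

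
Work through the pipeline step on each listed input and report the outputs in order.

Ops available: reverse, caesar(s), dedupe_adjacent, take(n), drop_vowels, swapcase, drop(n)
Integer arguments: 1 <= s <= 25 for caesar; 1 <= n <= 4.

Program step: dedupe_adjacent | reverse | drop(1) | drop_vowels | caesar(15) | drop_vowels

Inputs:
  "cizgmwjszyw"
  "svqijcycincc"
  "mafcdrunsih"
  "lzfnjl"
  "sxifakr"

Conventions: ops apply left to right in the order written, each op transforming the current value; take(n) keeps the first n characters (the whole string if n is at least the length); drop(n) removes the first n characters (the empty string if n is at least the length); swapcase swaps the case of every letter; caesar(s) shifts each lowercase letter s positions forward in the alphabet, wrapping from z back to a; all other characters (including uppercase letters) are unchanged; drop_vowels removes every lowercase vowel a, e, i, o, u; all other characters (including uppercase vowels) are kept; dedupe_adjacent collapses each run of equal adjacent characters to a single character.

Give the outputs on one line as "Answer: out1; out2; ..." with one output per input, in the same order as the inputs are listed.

"nhylbvr"; "crnryfkh"; "hcgsrb"; "yc"; "zmh"

Execution, op by op:
  "cizgmwjszyw" -> "cizgmwjszyw" -> "wyzsjwmgzic" -> "yzsjwmgzic" -> "yzsjwmgzc" -> "nohylbvor" -> "nhylbvr"
  "svqijcycincc" -> "svqijcycinc" -> "cnicycjiqvs" -> "nicycjiqvs" -> "ncycjqvs" -> "crnryfkh" -> "crnryfkh"
  "mafcdrunsih" -> "mafcdrunsih" -> "hisnurdcfam" -> "isnurdcfam" -> "snrdcfm" -> "hcgsrub" -> "hcgsrb"
  "lzfnjl" -> "lzfnjl" -> "ljnfzl" -> "jnfzl" -> "jnfzl" -> "ycuoa" -> "yc"
  "sxifakr" -> "sxifakr" -> "rkafixs" -> "kafixs" -> "kfxs" -> "zumh" -> "zmh"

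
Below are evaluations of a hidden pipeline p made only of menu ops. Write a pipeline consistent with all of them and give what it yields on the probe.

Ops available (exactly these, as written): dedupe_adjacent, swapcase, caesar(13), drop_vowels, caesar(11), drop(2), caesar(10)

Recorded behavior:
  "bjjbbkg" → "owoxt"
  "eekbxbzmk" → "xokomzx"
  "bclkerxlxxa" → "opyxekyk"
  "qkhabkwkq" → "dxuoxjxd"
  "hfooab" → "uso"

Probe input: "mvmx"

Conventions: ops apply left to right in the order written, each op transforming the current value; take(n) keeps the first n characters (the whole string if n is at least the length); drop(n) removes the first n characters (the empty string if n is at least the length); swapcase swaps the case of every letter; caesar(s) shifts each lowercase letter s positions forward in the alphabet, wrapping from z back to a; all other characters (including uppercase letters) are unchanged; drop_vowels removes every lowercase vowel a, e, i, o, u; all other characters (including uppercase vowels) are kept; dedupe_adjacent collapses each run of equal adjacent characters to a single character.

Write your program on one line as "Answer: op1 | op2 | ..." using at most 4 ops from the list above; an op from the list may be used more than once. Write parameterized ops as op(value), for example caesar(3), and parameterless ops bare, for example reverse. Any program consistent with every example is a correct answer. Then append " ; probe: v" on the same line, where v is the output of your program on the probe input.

dedupe_adjacent | drop_vowels | caesar(13) ; probe: "zizk"

Check, running the answer program on each example:
  "bjjbbkg" -> "bjbkg" -> "bjbkg" -> "owoxt"
  "eekbxbzmk" -> "ekbxbzmk" -> "kbxbzmk" -> "xokomzx"
  "bclkerxlxxa" -> "bclkerxlxa" -> "bclkrxlx" -> "opyxekyk"
  "qkhabkwkq" -> "qkhabkwkq" -> "qkhbkwkq" -> "dxuoxjxd"
  "hfooab" -> "hfoab" -> "hfb" -> "uso"
  probe: "mvmx" -> "mvmx" -> "mvmx" -> "zizk"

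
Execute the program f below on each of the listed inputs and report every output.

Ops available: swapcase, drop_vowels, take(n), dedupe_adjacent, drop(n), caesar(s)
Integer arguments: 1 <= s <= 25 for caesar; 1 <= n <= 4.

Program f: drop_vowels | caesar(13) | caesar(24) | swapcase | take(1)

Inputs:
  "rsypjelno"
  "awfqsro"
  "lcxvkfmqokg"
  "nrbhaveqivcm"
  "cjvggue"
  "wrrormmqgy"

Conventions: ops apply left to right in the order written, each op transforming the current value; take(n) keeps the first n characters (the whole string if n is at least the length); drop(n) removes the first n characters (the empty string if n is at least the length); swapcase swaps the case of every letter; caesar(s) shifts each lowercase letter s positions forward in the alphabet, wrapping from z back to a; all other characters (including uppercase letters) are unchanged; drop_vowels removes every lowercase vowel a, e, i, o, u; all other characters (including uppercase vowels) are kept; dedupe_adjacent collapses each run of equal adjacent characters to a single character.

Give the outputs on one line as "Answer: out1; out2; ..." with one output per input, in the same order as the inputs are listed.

"C"; "H"; "W"; "Y"; "N"; "H"

Execution, op by op:
  "rsypjelno" -> "rsypjln" -> "eflcwya" -> "cdjauwy" -> "CDJAUWY" -> "C"
  "awfqsro" -> "wfqsr" -> "jsdfe" -> "hqbdc" -> "HQBDC" -> "H"
  "lcxvkfmqokg" -> "lcxvkfmqkg" -> "ypkixszdxt" -> "wnigvqxbvr" -> "WNIGVQXBVR" -> "W"
  "nrbhaveqivcm" -> "nrbhvqvcm" -> "aeouidipz" -> "ycmsgbgnx" -> "YCMSGBGNX" -> "Y"
  "cjvggue" -> "cjvgg" -> "pwitt" -> "nugrr" -> "NUGRR" -> "N"
  "wrrormmqgy" -> "wrrrmmqgy" -> "jeeezzdtl" -> "hcccxxbrj" -> "HCCCXXBRJ" -> "H"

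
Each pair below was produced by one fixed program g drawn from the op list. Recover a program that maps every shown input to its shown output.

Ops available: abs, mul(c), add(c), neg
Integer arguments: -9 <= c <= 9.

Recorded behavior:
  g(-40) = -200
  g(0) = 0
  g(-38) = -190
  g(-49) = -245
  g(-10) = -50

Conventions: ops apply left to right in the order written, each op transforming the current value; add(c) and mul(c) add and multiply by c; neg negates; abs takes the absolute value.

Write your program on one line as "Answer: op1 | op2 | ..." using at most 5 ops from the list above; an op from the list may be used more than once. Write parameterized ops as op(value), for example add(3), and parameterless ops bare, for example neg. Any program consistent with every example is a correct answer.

add(4) | neg | add(4) | mul(-5)

Check, running the answer program on each example:
  -40 -> -36 -> 36 -> 40 -> -200
  0 -> 4 -> -4 -> 0 -> 0
  -38 -> -34 -> 34 -> 38 -> -190
  -49 -> -45 -> 45 -> 49 -> -245
  -10 -> -6 -> 6 -> 10 -> -50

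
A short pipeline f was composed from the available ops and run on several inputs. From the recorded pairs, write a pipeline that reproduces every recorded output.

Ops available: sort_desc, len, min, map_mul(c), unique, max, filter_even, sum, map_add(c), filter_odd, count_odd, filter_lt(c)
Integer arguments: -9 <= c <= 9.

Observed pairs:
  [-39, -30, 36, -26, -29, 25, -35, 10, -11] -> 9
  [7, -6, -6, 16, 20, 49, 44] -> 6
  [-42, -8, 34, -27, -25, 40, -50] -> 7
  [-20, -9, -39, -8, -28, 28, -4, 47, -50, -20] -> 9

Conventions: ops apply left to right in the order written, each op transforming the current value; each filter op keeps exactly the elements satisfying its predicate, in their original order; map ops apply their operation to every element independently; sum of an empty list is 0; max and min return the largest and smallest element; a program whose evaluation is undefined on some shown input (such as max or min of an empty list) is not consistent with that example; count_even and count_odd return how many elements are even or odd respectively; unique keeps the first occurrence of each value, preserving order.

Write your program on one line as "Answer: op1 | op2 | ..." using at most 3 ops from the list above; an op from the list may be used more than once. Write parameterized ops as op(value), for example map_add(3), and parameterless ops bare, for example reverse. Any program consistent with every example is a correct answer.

map_add(5) | unique | len

Check, running the answer program on each example:
  [-39, -30, 36, -26, -29, 25, -35, 10, -11] -> [-34, -25, 41, -21, -24, 30, -30, 15, -6] -> [-34, -25, 41, -21, -24, 30, -30, 15, -6] -> 9
  [7, -6, -6, 16, 20, 49, 44] -> [12, -1, -1, 21, 25, 54, 49] -> [12, -1, 21, 25, 54, 49] -> 6
  [-42, -8, 34, -27, -25, 40, -50] -> [-37, -3, 39, -22, -20, 45, -45] -> [-37, -3, 39, -22, -20, 45, -45] -> 7
  [-20, -9, -39, -8, -28, 28, -4, 47, -50, -20] -> [-15, -4, -34, -3, -23, 33, 1, 52, -45, -15] -> [-15, -4, -34, -3, -23, 33, 1, 52, -45] -> 9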